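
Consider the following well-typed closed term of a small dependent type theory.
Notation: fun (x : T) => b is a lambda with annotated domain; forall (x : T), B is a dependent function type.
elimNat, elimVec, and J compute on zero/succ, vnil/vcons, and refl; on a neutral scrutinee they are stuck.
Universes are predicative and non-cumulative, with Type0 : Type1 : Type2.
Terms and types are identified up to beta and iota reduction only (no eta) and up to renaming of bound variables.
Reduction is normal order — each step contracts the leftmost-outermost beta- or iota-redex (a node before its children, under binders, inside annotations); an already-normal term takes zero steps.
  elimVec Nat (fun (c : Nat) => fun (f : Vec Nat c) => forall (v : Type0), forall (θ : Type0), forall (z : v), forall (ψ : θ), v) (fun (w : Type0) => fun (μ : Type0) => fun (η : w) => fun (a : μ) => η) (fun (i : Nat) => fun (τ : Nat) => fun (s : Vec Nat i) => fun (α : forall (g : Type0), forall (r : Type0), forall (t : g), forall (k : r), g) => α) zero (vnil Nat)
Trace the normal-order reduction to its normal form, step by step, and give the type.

reduction (normal order):
  elimVec Nat (fun (c : Nat) => fun (f : Vec Nat c) => forall (v : Type0), forall (θ : Type0), forall (z : v), forall (ψ : θ), v) (fun (w : Type0) => fun (μ : Type0) => fun (η : w) => fun (a : μ) => η) (fun (i : Nat) => fun (τ : Nat) => fun (s : Vec Nat i) => fun (α : forall (g : Type0), forall (r : Type0), forall (t : g), forall (k : r), g) => α) zero (vnil Nat)
  ~> fun (c : Type0) => fun (f : Type0) => fun (v : c) => fun (θ : f) => v
the term's type:
  forall (c : Type0), forall (f : Type0), forall (v : c), forall (θ : f), c


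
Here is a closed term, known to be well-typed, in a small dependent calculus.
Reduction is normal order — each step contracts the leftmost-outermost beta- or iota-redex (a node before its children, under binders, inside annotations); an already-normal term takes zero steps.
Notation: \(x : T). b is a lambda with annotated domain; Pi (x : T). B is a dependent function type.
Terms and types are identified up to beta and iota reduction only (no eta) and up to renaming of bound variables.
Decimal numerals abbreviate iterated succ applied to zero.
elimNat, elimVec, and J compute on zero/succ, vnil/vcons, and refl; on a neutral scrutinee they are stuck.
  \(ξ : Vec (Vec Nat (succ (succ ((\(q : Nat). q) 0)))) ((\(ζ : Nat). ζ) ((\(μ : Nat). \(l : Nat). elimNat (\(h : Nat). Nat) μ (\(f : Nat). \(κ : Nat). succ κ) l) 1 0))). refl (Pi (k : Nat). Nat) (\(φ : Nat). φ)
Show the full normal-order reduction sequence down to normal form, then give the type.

reduction (normal order):
  \(ξ : Vec (Vec Nat (succ (succ ((\(q : Nat). q) 0)))) ((\(ζ : Nat). ζ) ((\(μ : Nat). \(l : Nat). elimNat (\(h : Nat). Nat) μ (\(f : Nat). \(κ : Nat). succ κ) l) 1 0))). refl (Pi (k : Nat). Nat) (\(φ : Nat). φ)
  ~> \(ξ : Vec (Vec Nat 2) ((\(q : Nat). q) ((\(ζ : Nat). \(μ : Nat). elimNat (\(l : Nat). Nat) ζ (\(h : Nat). \(f : Nat). succ f) μ) 1 0))). refl (Pi (κ : Nat). Nat) (\(k : Nat). k)
  ~> \(ξ : Vec (Vec Nat 2) ((\(q : Nat). \(ζ : Nat). elimNat (\(μ : Nat). Nat) q (\(l : Nat). \(h : Nat). succ h) ζ) 1 0)). refl (Pi (f : Nat). Nat) (\(κ : Nat). κ)
  ~> \(ξ : Vec (Vec Nat 2) ((\(q : Nat). elimNat (\(ζ : Nat). Nat) 1 (\(μ : Nat). \(l : Nat). succ l) q) 0)). refl (Pi (h : Nat). Nat) (\(f : Nat). f)
  ~> \(ξ : Vec (Vec Nat 2) (elimNat (\(q : Nat). Nat) 1 (\(ζ : Nat). \(μ : Nat). succ μ) 0)). refl (Pi (l : Nat). Nat) (\(h : Nat). h)
  ~> \(ξ : Vec (Vec Nat 2) 1). refl (Pi (q : Nat). Nat) (\(ζ : Nat). ζ)
the term's type:
  Pi (ξ : Vec (Vec Nat 2) 1). Eq (Pi (q : Nat). Nat) (\(ζ : Nat). ζ) (\(μ : Nat). μ)


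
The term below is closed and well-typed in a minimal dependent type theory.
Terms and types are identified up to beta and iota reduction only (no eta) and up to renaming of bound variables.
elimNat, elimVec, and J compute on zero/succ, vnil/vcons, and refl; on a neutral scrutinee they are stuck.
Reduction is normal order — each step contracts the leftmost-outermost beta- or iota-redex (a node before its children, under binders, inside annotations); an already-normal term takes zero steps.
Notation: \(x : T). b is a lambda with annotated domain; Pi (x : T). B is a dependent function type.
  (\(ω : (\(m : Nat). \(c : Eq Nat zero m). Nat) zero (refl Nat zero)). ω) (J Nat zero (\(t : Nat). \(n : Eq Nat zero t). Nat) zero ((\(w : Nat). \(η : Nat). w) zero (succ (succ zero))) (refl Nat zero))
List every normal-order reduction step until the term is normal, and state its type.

normal-order reduction:
  (\(ω : (\(m : Nat). \(c : Eq Nat zero m). Nat) zero (refl Nat zero)). ω) (J Nat zero (\(t : Nat). \(n : Eq Nat zero t). Nat) zero ((\(w : Nat). \(η : Nat). w) zero (succ (succ zero))) (refl Nat zero))
  ~> J Nat zero (\(ω : Nat). \(m : Eq Nat zero ω). Nat) zero ((\(c : Nat). \(t : Nat). c) zero (succ (succ zero))) (refl Nat zero)
  ~> zero
type:
  Nat


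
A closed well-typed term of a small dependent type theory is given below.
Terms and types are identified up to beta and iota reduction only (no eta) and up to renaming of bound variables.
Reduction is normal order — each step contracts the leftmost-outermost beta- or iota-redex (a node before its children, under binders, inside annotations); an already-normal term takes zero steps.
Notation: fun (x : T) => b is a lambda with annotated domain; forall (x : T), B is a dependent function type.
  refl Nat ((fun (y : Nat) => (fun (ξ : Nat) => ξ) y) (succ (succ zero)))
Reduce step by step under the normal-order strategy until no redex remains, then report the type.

normal-order reduction:
  refl Nat ((fun (y : Nat) => (fun (ξ : Nat) => ξ) y) (succ (succ zero)))
  ~> refl Nat ((fun (y : Nat) => y) (succ (succ zero)))
  ~> refl Nat (succ (succ zero))
type:
  Eq Nat (succ (succ zero)) (succ (succ zero))


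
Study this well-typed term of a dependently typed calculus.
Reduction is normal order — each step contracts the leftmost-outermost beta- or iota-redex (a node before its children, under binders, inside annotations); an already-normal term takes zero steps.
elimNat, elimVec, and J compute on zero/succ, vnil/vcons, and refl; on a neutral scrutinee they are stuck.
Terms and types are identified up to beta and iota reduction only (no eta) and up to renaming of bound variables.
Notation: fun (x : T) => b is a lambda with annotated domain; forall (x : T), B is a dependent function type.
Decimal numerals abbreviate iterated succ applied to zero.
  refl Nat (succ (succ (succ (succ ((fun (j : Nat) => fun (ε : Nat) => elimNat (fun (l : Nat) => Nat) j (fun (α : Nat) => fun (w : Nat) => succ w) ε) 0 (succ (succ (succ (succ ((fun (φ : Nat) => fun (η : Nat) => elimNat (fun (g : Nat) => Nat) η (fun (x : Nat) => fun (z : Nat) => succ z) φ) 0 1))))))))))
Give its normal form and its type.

normal form:
  refl Nat 9
the term's type:
  Eq Nat 9 9


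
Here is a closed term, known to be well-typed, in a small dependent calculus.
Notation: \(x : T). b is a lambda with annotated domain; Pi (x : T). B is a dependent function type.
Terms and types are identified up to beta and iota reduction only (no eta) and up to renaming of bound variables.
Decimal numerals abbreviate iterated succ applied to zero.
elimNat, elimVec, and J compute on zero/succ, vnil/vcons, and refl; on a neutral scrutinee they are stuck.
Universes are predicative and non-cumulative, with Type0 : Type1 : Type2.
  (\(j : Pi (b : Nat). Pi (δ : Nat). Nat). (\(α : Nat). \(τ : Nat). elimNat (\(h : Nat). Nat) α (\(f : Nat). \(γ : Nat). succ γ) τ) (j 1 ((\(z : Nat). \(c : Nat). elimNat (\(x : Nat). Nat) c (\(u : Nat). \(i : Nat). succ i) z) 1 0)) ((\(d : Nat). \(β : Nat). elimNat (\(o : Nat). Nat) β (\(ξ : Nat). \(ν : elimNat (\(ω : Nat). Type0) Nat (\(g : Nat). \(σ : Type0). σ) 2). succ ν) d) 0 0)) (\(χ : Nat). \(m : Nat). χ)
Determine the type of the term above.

inferred type:
  Nat


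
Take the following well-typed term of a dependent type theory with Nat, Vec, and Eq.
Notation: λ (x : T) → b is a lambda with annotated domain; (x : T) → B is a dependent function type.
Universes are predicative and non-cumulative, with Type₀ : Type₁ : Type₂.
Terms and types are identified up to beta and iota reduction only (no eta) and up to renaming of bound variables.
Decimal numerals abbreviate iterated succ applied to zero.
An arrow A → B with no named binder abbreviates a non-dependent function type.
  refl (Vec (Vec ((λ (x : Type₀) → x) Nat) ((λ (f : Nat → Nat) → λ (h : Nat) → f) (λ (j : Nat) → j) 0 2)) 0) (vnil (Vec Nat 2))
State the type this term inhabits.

inferred type:
  Eq (Vec (Vec Nat 2) 0) (vnil (Vec Nat 2)) (vnil (Vec Nat 2))


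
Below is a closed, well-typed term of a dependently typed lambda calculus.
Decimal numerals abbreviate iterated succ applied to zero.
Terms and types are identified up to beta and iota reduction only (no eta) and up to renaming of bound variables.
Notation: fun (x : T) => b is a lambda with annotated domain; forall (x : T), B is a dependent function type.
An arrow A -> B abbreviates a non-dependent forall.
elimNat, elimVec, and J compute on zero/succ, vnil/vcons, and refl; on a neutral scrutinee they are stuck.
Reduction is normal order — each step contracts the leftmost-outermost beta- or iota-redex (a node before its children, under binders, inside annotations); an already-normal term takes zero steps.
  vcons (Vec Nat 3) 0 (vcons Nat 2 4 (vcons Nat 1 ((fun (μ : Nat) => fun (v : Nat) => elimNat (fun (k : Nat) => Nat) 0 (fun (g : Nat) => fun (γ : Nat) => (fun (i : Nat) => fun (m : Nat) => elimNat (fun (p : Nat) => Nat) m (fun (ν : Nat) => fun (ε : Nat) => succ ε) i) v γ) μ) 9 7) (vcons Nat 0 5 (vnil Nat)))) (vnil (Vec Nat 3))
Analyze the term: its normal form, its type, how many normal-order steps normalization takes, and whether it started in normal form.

resulting normal form:
  vcons (Vec Nat 3) 0 (vcons Nat 2 4 (vcons Nat 1 63 (vcons Nat 0 5 (vnil Nat)))) (vnil (Vec Nat 3))
the term's type:
  Vec (Vec Nat 3) 1
steps to reach normal form (normal order): 246
term was already normal: no
first redex: a beta-redex


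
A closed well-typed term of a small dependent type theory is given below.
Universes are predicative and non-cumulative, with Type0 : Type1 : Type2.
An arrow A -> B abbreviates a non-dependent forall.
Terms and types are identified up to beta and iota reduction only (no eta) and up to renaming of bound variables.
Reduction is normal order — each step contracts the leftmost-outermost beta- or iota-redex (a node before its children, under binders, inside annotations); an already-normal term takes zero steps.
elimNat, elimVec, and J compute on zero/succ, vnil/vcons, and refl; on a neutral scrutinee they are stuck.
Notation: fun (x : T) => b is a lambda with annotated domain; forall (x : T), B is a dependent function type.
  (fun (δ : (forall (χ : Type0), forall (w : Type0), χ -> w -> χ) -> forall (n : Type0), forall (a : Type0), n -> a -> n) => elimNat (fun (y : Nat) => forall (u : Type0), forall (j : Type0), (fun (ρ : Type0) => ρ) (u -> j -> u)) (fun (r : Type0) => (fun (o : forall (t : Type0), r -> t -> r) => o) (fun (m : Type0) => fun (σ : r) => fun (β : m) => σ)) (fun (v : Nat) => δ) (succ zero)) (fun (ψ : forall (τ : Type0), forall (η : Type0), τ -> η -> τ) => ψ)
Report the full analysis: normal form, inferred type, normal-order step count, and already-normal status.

normal form:
  fun (δ : Type0) => fun (χ : Type0) => fun (w : δ) => fun (n : χ) => w
inferred type:
  forall (δ : Type0), forall (χ : Type0), δ -> χ -> δ
steps to reach normal form (normal order): 6
already normal: no
first contracted redex: a beta-redex


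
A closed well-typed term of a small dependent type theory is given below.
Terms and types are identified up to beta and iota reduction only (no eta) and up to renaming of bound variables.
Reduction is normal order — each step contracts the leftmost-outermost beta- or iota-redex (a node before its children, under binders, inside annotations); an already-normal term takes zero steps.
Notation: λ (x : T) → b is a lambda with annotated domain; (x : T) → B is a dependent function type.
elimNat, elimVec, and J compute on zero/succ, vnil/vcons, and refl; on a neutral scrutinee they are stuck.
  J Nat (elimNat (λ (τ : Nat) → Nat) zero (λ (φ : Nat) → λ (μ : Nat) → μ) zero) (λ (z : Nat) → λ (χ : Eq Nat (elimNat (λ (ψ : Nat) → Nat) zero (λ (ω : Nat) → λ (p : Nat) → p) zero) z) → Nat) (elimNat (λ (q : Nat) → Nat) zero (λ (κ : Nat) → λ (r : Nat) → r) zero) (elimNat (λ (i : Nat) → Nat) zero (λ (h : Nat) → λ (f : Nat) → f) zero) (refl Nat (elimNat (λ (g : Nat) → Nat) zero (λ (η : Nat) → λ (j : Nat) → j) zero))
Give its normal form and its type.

resulting normal form:
  zero
type:
  Nat
observation: 2 normal-order steps normalize the term, beginning with a J iota-redex.


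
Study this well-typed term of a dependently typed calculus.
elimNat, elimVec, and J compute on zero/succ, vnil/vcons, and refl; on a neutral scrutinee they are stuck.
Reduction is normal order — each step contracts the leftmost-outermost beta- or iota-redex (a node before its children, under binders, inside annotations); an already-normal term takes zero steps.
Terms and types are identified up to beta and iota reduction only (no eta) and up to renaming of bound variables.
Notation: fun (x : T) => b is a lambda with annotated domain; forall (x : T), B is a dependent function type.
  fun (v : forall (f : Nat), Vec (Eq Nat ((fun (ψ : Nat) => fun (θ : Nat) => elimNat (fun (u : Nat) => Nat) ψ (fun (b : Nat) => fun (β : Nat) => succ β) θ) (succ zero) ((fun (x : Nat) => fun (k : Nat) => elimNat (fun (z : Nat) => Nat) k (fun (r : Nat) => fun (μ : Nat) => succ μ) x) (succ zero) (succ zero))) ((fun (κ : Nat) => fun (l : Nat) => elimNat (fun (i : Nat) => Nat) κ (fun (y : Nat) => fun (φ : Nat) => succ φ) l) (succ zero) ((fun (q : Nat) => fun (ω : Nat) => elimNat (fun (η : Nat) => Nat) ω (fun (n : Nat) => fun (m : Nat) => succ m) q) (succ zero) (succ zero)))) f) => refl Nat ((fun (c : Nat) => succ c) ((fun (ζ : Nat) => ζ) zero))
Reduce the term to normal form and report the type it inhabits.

resulting normal form:
  fun (v : forall (f : Nat), Vec (Eq Nat (succ (succ (succ zero))) (succ (succ (succ zero)))) f) => refl Nat (succ zero)
inferred type:
  forall (v : forall (f : Nat), Vec (Eq Nat (succ (succ (succ zero))) (succ (succ (succ zero)))) f), Eq Nat (succ zero) (succ zero)
observation: normalization takes exactly 32 steps under the normal-order strategy.


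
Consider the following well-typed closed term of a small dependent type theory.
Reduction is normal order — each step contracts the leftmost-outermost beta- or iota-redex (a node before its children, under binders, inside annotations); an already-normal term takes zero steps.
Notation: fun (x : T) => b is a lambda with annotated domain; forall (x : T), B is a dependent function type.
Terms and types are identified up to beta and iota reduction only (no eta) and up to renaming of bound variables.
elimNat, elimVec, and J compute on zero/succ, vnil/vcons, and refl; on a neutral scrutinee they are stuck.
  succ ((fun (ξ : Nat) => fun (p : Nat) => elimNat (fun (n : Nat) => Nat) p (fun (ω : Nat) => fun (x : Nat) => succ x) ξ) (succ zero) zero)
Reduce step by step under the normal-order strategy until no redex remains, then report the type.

reduction (normal order):
  succ ((fun (ξ : Nat) => fun (p : Nat) => elimNat (fun (n : Nat) => Nat) p (fun (ω : Nat) => fun (x : Nat) => succ x) ξ) (succ zero) zero)
  ~> succ ((fun (ξ : Nat) => elimNat (fun (p : Nat) => Nat) ξ (fun (n : Nat) => fun (ω : Nat) => succ ω) (succ zero)) zero)
  ~> succ (elimNat (fun (ξ : Nat) => Nat) zero (fun (p : Nat) => fun (n : Nat) => succ n) (succ zero))
  ~> succ ((fun (ξ : Nat) => fun (p : Nat) => succ p) zero (elimNat (fun (n : Nat) => Nat) zero (fun (ω : Nat) => fun (x : Nat) => succ x) zero))
  ~> succ ((fun (ξ : Nat) => succ ξ) (elimNat (fun (p : Nat) => Nat) zero (fun (n : Nat) => fun (ω : Nat) => succ ω) zero))
  ~> succ (succ (elimNat (fun (ξ : Nat) => Nat) zero (fun (p : Nat) => fun (n : Nat) => succ n) zero))
  ~> succ (succ zero)
type:
  Nat


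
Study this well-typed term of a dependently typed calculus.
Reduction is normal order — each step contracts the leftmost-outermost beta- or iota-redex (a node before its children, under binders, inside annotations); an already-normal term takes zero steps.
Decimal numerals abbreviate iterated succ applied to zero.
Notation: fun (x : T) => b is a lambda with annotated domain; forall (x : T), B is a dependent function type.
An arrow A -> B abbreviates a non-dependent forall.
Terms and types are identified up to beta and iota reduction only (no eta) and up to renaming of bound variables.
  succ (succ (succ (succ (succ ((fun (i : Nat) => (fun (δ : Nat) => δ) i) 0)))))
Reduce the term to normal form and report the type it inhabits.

reduced normal form:
  5
the term's type:
  Nat
observation: reduction starts at a beta-redex, and 2 normal-order steps reach the normal form.


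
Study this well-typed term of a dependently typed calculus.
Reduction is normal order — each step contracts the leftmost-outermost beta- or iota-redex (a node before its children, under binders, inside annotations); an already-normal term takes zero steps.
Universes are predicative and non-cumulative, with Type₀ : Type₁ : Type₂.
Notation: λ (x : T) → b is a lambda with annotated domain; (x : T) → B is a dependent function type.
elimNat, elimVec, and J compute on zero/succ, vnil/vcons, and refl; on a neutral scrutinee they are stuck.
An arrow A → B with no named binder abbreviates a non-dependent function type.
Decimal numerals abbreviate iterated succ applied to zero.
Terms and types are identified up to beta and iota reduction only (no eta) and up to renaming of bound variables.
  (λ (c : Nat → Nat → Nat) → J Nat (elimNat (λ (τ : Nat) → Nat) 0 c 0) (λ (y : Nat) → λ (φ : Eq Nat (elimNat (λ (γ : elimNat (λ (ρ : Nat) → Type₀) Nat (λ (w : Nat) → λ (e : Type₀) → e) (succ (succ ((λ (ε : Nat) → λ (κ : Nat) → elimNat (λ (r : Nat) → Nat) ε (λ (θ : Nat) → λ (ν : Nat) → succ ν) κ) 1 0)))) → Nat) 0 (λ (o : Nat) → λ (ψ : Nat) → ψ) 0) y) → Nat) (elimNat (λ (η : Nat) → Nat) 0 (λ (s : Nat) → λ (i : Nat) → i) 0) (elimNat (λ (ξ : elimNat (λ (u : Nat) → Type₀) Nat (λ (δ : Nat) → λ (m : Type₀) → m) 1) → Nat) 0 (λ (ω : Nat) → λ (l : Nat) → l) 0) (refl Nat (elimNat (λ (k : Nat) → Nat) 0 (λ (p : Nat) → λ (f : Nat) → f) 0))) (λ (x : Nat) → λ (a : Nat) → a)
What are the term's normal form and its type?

resulting normal form:
  0
inferred type:
  Nat
observation: contracting a beta-redex first, the term normalizes in 3 steps.


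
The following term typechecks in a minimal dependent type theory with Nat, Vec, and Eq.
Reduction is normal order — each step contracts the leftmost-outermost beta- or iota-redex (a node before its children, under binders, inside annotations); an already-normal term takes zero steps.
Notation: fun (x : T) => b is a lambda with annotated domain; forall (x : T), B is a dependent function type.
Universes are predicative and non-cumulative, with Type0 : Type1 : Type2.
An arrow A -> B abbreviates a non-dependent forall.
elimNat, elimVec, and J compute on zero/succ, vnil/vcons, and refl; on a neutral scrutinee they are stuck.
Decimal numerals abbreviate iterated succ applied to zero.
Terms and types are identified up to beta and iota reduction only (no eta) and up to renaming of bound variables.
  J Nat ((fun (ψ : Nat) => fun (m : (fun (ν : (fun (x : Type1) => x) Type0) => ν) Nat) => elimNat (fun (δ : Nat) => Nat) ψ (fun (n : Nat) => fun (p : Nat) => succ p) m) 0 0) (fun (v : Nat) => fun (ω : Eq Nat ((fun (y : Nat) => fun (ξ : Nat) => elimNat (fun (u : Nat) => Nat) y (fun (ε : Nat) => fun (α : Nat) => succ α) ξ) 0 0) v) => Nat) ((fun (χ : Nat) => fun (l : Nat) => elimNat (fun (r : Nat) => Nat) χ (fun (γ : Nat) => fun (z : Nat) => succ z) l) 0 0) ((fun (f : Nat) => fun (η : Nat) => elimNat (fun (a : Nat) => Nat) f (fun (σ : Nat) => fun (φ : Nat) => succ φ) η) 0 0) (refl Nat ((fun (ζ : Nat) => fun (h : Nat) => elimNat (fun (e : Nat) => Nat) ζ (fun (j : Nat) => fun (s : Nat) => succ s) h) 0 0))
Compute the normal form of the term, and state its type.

reduced normal form:
  0
the term's type:
  Nat
observation: the first redex contracted is a J iota-redex; the normal form is reached in 4 normal-order steps.


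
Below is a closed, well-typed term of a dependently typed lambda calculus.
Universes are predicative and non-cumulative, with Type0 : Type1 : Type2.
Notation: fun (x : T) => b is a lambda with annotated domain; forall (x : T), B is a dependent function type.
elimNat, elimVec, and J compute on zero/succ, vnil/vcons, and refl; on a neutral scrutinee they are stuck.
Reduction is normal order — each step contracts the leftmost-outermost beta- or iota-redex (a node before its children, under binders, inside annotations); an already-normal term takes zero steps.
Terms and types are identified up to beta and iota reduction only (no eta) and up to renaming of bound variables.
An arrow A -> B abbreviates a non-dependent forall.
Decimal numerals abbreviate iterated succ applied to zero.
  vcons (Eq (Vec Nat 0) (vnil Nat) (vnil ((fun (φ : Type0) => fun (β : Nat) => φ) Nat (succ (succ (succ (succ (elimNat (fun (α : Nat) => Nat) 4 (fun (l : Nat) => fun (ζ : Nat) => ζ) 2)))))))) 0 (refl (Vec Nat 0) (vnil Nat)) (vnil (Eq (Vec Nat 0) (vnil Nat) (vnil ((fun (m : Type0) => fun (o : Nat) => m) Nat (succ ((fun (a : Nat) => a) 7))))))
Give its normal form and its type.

normal form:
  vcons (Eq (Vec Nat 0) (vnil Nat) (vnil Nat)) 0 (refl (Vec Nat 0) (vnil Nat)) (vnil (Eq (Vec Nat 0) (vnil Nat) (vnil Nat)))
type:
  Vec (Eq (Vec Nat 0) (vnil Nat) (vnil Nat)) 1


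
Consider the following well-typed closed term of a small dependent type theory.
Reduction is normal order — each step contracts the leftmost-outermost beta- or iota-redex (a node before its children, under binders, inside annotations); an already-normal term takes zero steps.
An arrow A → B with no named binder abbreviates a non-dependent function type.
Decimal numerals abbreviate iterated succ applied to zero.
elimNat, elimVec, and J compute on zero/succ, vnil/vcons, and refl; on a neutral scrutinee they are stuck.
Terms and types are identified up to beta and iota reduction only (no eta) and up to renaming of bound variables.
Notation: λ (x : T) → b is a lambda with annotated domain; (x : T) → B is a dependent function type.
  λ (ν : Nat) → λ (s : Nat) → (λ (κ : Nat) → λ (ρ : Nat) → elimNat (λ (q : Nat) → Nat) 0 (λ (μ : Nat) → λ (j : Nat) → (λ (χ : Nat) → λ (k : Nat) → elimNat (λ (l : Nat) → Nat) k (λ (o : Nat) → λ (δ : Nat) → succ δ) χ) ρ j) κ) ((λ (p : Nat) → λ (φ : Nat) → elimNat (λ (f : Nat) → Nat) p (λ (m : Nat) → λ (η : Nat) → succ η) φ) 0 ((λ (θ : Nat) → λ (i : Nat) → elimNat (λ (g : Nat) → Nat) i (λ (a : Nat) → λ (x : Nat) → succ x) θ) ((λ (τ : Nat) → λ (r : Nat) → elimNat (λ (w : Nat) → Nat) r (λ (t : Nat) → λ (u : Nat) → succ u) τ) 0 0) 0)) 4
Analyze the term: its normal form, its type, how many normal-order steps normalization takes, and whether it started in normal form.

resulting normal form:
  λ (ν : Nat) → λ (s : Nat) → 0
type:
  Nat → Nat → Nat
steps to reach normal form (normal order): 27
already normal: no
first redex: a beta-redex


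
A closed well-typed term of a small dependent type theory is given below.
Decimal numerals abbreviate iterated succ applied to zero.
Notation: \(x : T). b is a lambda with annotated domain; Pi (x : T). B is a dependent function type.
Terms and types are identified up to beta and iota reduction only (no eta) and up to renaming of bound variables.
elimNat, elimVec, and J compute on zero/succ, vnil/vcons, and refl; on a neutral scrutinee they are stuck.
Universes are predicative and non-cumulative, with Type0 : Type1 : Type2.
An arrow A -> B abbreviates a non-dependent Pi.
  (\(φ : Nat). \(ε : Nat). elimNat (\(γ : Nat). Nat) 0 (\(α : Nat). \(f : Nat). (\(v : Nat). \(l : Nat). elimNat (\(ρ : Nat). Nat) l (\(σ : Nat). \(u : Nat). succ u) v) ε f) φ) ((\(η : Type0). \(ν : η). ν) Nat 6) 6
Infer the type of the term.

the term's type:
  Nat


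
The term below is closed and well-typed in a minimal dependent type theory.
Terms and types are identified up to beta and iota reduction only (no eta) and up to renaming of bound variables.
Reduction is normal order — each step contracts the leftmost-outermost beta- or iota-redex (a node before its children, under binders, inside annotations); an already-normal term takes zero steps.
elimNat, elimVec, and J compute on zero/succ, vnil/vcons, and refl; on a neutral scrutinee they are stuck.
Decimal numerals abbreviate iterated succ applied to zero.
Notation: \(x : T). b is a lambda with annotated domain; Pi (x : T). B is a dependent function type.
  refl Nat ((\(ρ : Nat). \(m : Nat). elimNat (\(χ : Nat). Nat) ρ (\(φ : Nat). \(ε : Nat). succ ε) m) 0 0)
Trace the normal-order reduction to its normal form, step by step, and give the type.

normal-order reduction:
  refl Nat ((\(ρ : Nat). \(m : Nat). elimNat (\(χ : Nat). Nat) ρ (\(φ : Nat). \(ε : Nat). succ ε) m) 0 0)
  ~> refl Nat ((\(ρ : Nat). elimNat (\(m : Nat). Nat) 0 (\(χ : Nat). \(φ : Nat). succ φ) ρ) 0)
  ~> refl Nat (elimNat (\(ρ : Nat). Nat) 0 (\(m : Nat). \(χ : Nat). succ χ) 0)
  ~> refl Nat 0
type:
  Eq Nat 0 0


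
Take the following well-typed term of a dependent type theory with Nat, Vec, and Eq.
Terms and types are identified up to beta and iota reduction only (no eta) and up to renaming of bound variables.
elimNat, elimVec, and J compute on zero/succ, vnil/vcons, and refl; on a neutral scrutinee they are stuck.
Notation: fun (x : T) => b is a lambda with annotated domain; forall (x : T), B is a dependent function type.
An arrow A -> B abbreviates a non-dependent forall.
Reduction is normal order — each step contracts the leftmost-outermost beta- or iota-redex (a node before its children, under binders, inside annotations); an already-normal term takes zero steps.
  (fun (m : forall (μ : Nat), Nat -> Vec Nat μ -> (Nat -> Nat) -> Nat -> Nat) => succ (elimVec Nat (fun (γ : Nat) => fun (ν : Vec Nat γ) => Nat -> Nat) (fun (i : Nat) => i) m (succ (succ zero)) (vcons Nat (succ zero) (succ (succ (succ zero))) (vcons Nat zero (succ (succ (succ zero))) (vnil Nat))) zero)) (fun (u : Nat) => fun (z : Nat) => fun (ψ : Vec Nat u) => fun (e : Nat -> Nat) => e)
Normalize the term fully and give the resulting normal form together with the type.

normal form:
  succ zero
inferred type:
  Nat
observation: 13 normal-order steps separate the term from its normal form.


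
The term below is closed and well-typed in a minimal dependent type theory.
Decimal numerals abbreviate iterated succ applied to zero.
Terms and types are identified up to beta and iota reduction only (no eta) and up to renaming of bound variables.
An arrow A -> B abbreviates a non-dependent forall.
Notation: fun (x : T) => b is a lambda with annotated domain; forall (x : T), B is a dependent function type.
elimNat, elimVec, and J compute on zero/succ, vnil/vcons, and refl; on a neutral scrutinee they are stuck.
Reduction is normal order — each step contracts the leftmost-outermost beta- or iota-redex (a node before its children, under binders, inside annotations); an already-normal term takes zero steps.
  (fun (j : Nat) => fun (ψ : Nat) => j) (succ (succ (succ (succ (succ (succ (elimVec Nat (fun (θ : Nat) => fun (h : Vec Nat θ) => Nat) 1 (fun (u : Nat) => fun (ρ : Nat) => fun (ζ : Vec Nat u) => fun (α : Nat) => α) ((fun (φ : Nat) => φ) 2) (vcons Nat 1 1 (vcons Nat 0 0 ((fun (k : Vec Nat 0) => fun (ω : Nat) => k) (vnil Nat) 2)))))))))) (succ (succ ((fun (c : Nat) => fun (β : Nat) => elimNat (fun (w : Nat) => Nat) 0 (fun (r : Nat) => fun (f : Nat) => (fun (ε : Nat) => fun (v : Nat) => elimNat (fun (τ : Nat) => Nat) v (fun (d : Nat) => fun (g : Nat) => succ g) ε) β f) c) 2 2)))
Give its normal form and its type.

normal form:
  7
inferred type:
  Nat


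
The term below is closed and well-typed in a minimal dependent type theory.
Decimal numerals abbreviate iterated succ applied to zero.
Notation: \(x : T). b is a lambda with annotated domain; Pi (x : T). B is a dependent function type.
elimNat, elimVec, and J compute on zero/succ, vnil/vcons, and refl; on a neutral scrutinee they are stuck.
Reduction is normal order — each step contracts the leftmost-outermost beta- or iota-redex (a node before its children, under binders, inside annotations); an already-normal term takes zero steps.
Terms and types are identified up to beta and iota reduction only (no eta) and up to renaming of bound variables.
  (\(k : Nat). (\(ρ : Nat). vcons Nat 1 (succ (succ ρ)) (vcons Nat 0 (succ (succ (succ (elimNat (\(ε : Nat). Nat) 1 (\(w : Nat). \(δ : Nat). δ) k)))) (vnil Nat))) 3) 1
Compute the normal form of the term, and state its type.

normal form:
  vcons Nat 1 5 (vcons Nat 0 4 (vnil Nat))
the term's type:
  Vec Nat 2
observation: 6 normal-order steps normalize the term, beginning with a beta-redex.


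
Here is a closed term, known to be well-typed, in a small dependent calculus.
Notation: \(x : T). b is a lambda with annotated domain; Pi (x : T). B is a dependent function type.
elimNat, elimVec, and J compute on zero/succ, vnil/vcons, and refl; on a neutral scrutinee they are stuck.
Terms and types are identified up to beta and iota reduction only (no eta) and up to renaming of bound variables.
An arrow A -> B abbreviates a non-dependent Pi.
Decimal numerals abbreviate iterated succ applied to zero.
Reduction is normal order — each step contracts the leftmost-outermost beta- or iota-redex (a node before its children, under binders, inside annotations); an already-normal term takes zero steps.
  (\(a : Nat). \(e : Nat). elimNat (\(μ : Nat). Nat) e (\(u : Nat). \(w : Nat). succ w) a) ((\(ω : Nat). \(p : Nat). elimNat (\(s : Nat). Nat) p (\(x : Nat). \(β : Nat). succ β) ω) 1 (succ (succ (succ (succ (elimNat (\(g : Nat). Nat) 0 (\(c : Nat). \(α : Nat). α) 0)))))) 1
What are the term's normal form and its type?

normal form:
  6
type:
  Nat
observation: the term reaches its normal form after 25 normal-order steps.


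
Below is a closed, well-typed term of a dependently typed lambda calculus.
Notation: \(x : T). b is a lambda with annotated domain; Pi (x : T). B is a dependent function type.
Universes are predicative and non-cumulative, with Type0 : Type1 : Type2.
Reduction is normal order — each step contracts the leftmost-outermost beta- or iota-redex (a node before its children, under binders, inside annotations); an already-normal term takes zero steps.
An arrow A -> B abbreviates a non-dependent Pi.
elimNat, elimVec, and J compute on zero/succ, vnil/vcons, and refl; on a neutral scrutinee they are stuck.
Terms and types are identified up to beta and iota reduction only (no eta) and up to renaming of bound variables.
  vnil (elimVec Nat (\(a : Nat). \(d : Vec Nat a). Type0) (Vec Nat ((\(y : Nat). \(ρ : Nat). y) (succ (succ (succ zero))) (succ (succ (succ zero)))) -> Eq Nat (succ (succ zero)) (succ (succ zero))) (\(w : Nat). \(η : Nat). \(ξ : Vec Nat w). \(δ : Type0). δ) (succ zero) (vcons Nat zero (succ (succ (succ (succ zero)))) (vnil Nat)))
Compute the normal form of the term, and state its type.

resulting normal form:
  vnil (Vec Nat (succ (succ (succ zero))) -> Eq Nat (succ (succ zero)) (succ (succ zero)))
the term's type:
  Vec (Vec Nat (succ (succ (succ zero))) -> Eq Nat (succ (succ zero)) (succ (succ zero))) zero


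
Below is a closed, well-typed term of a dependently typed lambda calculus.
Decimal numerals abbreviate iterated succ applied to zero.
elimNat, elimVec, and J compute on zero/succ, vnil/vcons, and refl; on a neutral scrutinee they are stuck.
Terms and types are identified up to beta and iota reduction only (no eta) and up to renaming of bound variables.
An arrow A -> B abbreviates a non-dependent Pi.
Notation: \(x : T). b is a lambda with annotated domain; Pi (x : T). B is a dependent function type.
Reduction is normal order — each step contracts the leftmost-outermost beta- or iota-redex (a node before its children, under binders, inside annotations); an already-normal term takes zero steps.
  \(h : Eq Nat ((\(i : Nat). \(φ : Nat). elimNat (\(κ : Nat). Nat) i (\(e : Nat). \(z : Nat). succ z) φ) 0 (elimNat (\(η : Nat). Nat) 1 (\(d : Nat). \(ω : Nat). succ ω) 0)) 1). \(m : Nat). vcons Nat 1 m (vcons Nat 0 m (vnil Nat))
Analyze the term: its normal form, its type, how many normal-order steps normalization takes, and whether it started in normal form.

normal form:
  \(h : Eq Nat 1 1). \(i : Nat). vcons Nat 1 i (vcons Nat 0 i (vnil Nat))
type:
  Eq Nat 1 1 -> Nat -> Vec Nat 2
reduction steps (normal order): 7
already normal: no
first redex: a beta-redex


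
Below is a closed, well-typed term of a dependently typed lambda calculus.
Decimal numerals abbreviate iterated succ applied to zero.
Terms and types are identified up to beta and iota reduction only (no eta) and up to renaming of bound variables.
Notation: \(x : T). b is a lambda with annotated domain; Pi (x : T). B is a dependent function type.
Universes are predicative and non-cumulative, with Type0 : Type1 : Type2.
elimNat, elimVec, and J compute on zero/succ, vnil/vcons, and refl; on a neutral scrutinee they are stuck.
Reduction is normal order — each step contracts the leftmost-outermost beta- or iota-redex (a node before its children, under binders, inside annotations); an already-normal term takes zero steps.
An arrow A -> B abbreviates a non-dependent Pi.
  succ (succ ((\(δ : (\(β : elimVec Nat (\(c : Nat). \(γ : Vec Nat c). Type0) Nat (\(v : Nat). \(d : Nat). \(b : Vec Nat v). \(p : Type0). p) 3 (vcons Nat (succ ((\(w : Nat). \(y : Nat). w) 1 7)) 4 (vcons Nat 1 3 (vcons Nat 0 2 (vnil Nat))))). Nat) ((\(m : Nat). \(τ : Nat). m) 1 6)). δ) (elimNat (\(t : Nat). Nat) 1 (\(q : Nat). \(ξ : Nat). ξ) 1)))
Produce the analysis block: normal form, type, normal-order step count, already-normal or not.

resulting normal form:
  3
inferred type:
  Nat
reduction steps (normal order): 5
already normal: no
first contracted redex: a beta-redex


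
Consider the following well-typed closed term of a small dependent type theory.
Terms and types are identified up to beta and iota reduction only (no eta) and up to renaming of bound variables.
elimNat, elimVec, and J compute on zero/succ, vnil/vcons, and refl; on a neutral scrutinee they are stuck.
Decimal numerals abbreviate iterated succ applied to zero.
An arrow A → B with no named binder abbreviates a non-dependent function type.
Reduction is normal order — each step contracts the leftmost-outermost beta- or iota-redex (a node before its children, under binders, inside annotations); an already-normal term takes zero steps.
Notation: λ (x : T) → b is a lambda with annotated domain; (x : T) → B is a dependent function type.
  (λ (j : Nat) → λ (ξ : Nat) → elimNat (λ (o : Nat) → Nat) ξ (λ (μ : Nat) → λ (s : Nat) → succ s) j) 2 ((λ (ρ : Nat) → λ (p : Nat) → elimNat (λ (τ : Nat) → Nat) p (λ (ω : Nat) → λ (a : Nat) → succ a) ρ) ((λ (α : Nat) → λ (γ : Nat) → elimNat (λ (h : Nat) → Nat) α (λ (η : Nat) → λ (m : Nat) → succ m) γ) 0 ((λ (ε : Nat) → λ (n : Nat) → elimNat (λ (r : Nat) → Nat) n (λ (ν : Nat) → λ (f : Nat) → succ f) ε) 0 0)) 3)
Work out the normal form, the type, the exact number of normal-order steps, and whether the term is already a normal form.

normal form:
  5
inferred type:
  Nat
reduction steps (normal order): 18
term was already normal: no
first redex: a beta-redex


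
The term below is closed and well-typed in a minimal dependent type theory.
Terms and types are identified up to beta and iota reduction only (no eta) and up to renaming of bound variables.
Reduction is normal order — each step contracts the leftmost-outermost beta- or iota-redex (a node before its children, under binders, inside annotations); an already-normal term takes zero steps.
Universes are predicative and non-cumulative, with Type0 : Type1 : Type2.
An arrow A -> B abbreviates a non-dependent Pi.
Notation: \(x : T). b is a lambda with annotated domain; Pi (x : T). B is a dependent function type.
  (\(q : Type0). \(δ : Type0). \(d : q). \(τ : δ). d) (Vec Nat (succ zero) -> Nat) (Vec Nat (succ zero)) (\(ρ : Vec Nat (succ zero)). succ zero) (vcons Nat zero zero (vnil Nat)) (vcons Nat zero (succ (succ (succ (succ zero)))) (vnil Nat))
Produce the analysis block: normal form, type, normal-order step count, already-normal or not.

reduced normal form:
  succ zero
type:
  Nat
steps to reach normal form (normal order): 5
term was already normal: no
first contracted redex: a beta-redex


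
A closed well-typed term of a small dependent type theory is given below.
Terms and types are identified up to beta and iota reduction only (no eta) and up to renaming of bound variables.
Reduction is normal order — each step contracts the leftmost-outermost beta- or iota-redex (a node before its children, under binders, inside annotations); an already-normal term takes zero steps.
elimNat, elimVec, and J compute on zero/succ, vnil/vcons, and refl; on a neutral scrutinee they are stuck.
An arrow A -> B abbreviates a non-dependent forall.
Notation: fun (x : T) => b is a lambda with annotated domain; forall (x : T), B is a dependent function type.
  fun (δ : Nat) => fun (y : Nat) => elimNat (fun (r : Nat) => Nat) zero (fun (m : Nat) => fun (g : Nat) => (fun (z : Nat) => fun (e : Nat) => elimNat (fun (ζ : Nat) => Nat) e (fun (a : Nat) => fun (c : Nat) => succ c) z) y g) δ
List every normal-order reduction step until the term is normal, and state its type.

normal-order reduction sequence:
  fun (δ : Nat) => fun (y : Nat) => elimNat (fun (r : Nat) => Nat) zero (fun (m : Nat) => fun (g : Nat) => (fun (z : Nat) => fun (e : Nat) => elimNat (fun (ζ : Nat) => Nat) e (fun (a : Nat) => fun (c : Nat) => succ c) z) y g) δ
  ~> fun (δ : Nat) => fun (y : Nat) => elimNat (fun (r : Nat) => Nat) zero (fun (m : Nat) => fun (g : Nat) => (fun (z : Nat) => elimNat (fun (e : Nat) => Nat) z (fun (ζ : Nat) => fun (a : Nat) => succ a) y) g) δ
  ~> fun (δ : Nat) => fun (y : Nat) => elimNat (fun (r : Nat) => Nat) zero (fun (m : Nat) => fun (g : Nat) => elimNat (fun (z : Nat) => Nat) g (fun (e : Nat) => fun (ζ : Nat) => succ ζ) y) δ
type:
  Nat -> Nat -> Nat


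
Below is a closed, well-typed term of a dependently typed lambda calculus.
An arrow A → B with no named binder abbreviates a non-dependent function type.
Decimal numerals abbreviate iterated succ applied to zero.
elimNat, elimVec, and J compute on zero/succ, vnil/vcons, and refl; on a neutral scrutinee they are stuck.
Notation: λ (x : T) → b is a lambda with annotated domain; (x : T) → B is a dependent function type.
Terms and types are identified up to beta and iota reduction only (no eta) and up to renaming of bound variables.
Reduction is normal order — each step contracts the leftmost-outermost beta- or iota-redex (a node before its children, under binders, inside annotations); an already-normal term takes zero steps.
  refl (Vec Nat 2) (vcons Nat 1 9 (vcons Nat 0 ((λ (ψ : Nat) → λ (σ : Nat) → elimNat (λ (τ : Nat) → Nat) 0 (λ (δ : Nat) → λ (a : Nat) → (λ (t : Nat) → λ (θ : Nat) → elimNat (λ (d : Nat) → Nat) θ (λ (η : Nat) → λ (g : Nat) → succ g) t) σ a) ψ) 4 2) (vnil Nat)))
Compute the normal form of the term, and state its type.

resulting normal form:
  refl (Vec Nat 2) (vcons Nat 1 9 (vcons Nat 0 8 (vnil Nat)))
type:
  Eq (Vec Nat 2) (vcons Nat 1 9 (vcons Nat 0 8 (vnil Nat))) (vcons Nat 1 9 (vcons Nat 0 8 (vnil Nat)))
observation: the leftmost-outermost redex is a beta-redex, and normalization takes 51 steps.
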